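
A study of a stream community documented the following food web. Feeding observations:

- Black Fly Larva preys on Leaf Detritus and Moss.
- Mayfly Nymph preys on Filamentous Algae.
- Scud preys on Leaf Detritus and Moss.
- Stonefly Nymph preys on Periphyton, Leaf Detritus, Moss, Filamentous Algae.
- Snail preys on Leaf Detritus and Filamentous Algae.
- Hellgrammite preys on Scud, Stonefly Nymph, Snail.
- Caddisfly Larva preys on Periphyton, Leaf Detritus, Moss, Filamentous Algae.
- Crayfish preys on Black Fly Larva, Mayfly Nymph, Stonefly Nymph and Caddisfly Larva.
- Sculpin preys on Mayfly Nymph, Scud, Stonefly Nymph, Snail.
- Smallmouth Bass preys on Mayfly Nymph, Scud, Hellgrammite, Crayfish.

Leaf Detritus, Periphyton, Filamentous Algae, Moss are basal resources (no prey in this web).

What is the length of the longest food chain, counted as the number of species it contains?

One longest chain: Leaf Detritus → Caddisfly Larva → Crayfish → Smallmouth Bass.
It has 4 species and 3 links.

4 species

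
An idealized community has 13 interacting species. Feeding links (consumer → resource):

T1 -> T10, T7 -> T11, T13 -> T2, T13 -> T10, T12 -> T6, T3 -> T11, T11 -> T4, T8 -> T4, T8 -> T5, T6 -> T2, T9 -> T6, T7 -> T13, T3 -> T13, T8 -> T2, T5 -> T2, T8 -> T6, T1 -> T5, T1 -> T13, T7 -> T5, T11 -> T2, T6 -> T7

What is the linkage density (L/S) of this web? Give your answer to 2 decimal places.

L/S = 1.62

There are L = 21 links among S = 13 species.
L/S = 21/13 = 1.6154 ≈ 1.62.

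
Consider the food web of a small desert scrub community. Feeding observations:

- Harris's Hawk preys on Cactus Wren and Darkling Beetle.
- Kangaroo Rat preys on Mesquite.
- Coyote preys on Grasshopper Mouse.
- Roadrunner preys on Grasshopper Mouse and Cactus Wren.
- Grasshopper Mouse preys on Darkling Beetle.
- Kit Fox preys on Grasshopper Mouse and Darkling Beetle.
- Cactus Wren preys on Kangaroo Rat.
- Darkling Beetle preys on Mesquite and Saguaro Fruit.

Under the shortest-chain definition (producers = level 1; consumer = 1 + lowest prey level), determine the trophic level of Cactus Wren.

Mesquite is a producer → level 1.
Kangaroo Rat eats Mesquite → level 2.
Cactus Wren eats Kangaroo Rat → level 3.
No prey of Cactus Wren is below level 2, so 3 is the minimum.

Trophic level 3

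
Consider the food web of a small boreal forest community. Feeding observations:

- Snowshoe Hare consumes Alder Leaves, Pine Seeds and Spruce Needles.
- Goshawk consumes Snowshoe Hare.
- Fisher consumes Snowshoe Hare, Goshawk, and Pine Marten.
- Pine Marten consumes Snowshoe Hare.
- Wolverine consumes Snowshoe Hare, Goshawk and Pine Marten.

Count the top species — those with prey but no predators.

2

Top species (has prey, but nothing eats it): Fisher, Wolverine.
Count: 2.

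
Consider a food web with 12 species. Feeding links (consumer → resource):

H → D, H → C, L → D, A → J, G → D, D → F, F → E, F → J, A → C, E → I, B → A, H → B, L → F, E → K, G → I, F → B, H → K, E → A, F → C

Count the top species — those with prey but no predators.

3

Top species (has prey, but nothing eats it): G, H, L.
Count: 3.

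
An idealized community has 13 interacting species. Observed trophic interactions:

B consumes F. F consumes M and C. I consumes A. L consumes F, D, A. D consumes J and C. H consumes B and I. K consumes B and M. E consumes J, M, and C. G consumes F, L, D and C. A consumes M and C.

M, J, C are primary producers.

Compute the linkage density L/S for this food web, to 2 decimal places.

There are L = 22 links among S = 13 species.
L/S = 22/13 = 1.6923 ≈ 1.69.

L/S = 1.69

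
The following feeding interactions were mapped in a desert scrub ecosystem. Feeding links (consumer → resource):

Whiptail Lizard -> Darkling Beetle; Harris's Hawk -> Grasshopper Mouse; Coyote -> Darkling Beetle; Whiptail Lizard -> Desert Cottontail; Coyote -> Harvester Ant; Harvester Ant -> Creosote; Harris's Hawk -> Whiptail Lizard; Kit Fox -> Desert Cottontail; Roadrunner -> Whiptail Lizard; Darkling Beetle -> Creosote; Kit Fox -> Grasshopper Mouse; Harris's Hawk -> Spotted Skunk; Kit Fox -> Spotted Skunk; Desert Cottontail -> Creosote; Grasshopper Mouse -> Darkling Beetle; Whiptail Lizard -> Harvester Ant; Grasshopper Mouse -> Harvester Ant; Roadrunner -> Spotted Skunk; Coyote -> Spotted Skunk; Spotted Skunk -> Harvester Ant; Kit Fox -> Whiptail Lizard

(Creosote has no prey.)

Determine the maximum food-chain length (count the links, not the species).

3 links

One longest chain: Creosote → Harvester Ant → Spotted Skunk → Roadrunner.
It has 4 species and 3 links.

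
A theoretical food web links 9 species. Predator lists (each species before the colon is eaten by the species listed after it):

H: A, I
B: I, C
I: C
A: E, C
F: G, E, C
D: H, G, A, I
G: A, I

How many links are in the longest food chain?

One longest chain: D → H → A → E.
It has 4 species and 3 links.

3 links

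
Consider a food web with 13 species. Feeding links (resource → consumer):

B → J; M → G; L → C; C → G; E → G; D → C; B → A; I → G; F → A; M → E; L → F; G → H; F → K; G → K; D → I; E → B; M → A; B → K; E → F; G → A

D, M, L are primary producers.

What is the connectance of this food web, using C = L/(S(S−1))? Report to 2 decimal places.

C = 0.13

The web has S = 13 species and L = 20 feeding links.
C = L / (S(S−1)) = 20 / 156 = 0.1282 ≈ 0.13.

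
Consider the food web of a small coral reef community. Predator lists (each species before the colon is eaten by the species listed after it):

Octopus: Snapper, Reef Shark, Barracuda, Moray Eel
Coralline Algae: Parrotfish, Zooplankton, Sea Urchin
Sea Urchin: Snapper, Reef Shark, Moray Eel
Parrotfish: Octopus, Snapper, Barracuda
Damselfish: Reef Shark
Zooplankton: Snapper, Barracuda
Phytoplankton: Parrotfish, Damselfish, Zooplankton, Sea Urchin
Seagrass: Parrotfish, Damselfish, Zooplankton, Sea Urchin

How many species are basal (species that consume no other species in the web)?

Basal species (no prey listed): Phytoplankton, Coralline Algae, Seagrass.
Count: 3.

3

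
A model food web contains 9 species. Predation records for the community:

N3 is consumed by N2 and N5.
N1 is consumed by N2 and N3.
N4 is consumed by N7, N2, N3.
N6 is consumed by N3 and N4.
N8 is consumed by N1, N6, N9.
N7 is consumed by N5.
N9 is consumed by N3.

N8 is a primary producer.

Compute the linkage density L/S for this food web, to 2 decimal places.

There are L = 14 links among S = 9 species.
L/S = 14/9 = 1.5556 ≈ 1.56.

L/S = 1.56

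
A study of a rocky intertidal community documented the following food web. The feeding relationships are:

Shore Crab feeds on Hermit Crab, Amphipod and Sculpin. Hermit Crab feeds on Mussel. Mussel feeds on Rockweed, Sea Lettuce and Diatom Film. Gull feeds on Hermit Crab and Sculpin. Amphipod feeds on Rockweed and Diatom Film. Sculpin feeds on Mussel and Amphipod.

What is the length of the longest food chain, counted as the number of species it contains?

One longest chain: Rockweed → Mussel → Hermit Crab → Gull.
It has 4 species and 3 links.

4 species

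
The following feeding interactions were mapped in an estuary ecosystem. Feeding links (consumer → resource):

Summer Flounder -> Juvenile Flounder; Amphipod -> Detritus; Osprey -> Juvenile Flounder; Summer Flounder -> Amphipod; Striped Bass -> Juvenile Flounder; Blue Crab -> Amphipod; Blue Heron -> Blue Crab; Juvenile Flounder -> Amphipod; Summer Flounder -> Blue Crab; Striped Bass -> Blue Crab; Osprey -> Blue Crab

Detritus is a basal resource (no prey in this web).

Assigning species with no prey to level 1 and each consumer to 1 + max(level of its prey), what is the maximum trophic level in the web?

4

Basal resources (level 1): Detritus.
Detritus → Amphipod → Juvenile Flounder → Osprey gives Osprey level 4.
No species has a prey at level 4, so no species reaches level 5.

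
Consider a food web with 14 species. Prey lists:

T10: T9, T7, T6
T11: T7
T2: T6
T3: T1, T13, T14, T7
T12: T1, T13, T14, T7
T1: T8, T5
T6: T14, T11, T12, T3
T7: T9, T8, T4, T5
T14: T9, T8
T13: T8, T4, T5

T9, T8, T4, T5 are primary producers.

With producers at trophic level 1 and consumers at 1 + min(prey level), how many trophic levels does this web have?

4

Producers (level 1): T9, T8, T4, T5.
Following each consumer down to its lowest-level prey: T9 → T14 → T6 → T2 (levels 1 through 4).
All prey of T2 (T6 3) are at level 3 or above, so T2 is at level 1 + 3 = 4.
Every consumer has at least one prey at level 3 or below, so none exceeds level 4.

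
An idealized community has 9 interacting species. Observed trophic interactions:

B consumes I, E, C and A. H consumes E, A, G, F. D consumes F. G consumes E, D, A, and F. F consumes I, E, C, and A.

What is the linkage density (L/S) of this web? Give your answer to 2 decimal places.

L/S = 1.89

There are L = 17 links among S = 9 species.
L/S = 17/9 = 1.8889 ≈ 1.89.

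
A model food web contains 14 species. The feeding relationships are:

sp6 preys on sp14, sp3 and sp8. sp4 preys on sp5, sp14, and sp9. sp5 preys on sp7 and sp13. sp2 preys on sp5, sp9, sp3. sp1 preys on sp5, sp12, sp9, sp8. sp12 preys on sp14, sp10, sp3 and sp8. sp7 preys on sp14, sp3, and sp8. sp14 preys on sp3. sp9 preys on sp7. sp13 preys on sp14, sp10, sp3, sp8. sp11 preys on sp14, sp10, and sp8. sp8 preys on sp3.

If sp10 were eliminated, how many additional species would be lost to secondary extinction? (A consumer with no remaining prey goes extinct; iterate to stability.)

Remove sp10.
Every predator of it retains at least one other prey: sp12 still has sp3, sp8, sp14; sp11 still has sp8, sp14; sp13 still has sp3, sp8, sp14.
No consumer loses all prey, so no secondary extinctions occur.

0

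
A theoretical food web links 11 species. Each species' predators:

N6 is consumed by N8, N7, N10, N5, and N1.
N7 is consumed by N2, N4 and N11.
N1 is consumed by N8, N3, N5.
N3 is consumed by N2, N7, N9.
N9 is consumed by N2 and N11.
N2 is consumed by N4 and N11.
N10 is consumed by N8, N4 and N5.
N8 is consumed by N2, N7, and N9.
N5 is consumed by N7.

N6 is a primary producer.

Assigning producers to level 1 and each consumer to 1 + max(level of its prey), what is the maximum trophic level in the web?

6

Producers (level 1): N6.
N6 → N10 → N8 → N7 → N2 → N11 gives N11 level 6.
No species has a prey at level 6, so no species reaches level 7.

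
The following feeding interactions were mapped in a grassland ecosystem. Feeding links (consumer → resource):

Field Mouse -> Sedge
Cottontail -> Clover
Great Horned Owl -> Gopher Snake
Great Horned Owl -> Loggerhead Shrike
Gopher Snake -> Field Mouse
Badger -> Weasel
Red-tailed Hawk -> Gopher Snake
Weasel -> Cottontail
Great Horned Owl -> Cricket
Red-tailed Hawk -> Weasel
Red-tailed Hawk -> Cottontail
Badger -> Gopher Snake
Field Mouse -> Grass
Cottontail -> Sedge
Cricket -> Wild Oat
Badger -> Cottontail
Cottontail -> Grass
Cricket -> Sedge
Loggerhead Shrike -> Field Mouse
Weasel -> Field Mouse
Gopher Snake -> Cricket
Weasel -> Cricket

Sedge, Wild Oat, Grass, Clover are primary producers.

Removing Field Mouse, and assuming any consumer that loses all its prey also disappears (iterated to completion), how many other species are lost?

1

Remove Field Mouse.
Round 1: Loggerhead Shrike (all prey gone) → extinct.
No further losses. Total secondary extinctions: 1.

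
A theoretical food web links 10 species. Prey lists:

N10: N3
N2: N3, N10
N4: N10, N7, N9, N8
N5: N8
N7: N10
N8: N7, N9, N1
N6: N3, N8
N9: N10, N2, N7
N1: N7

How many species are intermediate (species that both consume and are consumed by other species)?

6

Intermediate species (has both prey and predators): N10, N2, N7, N9, N1, N8.
Count: 6.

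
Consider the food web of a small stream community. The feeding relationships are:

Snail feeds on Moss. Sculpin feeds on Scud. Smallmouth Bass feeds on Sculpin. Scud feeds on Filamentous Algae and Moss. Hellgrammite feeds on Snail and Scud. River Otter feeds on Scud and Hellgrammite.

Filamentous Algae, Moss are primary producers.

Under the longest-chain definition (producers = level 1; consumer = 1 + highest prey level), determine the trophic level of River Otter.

Trophic level 4

Moss is a producer → level 1.
Snail eats Moss → level 2.
Hellgrammite eats Snail (level 2); other prey at levels: Scud 2 → level 3.
River Otter eats Hellgrammite (level 3); other prey at levels: Scud 2 → level 4.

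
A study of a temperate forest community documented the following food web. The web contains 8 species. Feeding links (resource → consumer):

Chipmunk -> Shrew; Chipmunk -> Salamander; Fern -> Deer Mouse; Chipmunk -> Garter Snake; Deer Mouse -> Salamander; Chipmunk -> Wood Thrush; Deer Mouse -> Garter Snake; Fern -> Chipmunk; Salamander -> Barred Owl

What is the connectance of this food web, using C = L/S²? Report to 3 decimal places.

C = 0.141

The web has S = 8 species and L = 9 feeding links.
C = L / S² = 9 / 64 = 0.1406 ≈ 0.141.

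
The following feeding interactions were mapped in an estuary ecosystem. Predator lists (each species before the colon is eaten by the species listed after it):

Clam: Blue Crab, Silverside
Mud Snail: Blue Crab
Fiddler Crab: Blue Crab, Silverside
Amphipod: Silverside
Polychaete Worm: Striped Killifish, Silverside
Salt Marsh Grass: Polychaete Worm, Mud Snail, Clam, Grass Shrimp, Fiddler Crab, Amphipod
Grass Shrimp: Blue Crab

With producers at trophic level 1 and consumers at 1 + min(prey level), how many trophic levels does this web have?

3

Producers (level 1): Salt Marsh Grass.
Following each consumer down to its lowest-level prey: Salt Marsh Grass → Polychaete Worm → Silverside (levels 1 through 3).
All prey of Silverside (Polychaete Worm 2, Clam 2, Fiddler Crab 2, Amphipod 2) are at level 2 or above, so Silverside is at level 1 + 2 = 3.
Every consumer has at least one prey at level 2 or below, so none exceeds level 3.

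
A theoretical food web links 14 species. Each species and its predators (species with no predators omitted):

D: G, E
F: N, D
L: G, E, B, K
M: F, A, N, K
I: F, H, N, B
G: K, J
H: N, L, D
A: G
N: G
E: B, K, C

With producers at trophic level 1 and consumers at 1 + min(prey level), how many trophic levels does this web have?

5

Producers (level 1): M, I.
Following each consumer down to its lowest-level prey: I → H → L → E → C (levels 1 through 5).
All prey of C (E 4) are at level 4 or above, so C is at level 1 + 4 = 5.
Every consumer has at least one prey at level 4 or below, so none exceeds level 5.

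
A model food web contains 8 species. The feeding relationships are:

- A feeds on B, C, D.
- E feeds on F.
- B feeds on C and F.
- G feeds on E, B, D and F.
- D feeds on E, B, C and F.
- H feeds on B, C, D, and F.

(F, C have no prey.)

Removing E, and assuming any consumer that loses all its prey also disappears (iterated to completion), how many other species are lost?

Remove E.
Every predator of it retains at least one other prey: D still has F, C, B; G still has F, B, D.
No consumer loses all prey, so no secondary extinctions occur.

0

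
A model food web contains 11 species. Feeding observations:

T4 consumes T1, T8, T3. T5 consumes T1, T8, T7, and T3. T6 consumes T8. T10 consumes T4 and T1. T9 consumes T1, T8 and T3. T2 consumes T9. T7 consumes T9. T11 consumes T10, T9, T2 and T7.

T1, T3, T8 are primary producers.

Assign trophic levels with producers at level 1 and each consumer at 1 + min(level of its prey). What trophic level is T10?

T1 is a producer → level 1.
T10 eats T1 → level 2.

Trophic level 2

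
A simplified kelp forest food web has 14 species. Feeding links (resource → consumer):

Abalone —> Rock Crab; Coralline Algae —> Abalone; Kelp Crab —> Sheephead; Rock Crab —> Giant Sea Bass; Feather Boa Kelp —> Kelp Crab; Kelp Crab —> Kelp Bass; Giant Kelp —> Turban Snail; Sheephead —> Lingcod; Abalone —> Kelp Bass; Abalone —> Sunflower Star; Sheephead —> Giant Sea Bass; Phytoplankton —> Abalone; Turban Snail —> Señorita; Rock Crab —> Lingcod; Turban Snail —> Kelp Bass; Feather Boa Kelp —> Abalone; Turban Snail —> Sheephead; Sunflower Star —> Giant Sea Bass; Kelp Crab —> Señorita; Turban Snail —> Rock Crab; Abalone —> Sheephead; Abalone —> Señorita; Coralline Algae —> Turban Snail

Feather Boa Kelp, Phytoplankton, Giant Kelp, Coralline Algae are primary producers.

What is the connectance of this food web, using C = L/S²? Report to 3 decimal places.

C = 0.117

The web has S = 14 species and L = 23 feeding links.
C = L / S² = 23 / 196 = 0.1173 ≈ 0.117.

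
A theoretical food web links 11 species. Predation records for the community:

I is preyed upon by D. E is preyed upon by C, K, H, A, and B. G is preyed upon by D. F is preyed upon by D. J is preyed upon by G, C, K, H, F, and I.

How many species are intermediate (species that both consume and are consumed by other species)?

3

Intermediate species (has both prey and predators): F, I, G.
Count: 3.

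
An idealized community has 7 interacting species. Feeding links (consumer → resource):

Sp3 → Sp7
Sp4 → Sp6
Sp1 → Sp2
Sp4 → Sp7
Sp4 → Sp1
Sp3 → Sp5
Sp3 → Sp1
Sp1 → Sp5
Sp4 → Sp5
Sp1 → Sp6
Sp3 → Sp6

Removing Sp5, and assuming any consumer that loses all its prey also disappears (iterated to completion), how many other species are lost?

0

Remove Sp5.
Every predator of it retains at least one other prey: Sp1 still has Sp2, Sp6; Sp4 still has Sp7, Sp6, Sp1; Sp3 still has Sp7, Sp6, Sp1.
No consumer loses all prey, so no secondary extinctions occur.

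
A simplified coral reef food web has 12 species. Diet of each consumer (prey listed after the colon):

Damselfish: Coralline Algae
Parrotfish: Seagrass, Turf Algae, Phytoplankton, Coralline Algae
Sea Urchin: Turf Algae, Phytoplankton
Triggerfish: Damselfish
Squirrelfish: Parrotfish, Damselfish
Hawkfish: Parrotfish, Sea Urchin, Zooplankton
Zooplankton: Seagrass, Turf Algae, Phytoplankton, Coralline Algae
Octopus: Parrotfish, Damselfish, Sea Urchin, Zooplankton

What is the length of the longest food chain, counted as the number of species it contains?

One longest chain: Seagrass → Parrotfish → Hawkfish.
It has 3 species and 2 links.

3 species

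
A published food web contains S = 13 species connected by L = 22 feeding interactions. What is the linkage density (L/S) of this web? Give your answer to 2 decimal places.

There are L = 22 links among S = 13 species.
L/S = 22/13 = 1.6923 ≈ 1.69.

L/S = 1.69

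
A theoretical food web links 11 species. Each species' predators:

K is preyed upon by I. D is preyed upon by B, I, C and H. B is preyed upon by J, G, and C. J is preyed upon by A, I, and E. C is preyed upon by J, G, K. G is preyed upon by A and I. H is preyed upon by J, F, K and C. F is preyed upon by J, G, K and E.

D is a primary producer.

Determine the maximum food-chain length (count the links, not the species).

4 links

One longest chain: D → H → F → J → E.
It has 5 species and 4 links.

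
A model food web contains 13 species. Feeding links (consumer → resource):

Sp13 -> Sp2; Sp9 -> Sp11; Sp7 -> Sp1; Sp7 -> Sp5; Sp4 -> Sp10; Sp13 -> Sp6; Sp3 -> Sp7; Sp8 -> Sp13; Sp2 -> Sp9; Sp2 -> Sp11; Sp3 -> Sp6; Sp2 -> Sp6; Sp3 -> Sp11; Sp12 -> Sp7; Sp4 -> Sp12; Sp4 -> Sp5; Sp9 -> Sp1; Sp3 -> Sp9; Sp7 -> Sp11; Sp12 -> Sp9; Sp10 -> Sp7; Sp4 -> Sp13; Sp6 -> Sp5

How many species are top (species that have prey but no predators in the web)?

3

Top species (has prey, but nothing eats it): Sp3, Sp8, Sp4.
Count: 3.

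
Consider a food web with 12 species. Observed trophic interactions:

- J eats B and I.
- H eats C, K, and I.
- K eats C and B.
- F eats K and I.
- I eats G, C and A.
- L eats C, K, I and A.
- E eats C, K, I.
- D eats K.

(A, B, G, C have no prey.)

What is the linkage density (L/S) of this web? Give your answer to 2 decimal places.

There are L = 20 links among S = 12 species.
L/S = 20/12 = 1.6667 ≈ 1.67.

L/S = 1.67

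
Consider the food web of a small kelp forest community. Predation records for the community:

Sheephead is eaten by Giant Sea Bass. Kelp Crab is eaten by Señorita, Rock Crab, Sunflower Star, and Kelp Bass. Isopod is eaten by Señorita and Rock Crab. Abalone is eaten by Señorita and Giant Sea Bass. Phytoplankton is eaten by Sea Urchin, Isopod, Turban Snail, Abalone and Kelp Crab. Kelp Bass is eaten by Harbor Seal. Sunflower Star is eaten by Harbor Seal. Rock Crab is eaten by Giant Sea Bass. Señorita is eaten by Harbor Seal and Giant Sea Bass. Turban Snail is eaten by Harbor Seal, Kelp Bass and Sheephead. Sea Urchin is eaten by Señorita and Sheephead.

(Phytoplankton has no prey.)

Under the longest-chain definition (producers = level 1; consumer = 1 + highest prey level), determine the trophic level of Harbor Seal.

Phytoplankton is a producer → level 1.
Kelp Crab eats Phytoplankton → level 2.
Sunflower Star eats Kelp Crab → level 3.
Harbor Seal eats Sunflower Star (level 3); other prey at levels: Turban Snail 2, Kelp Bass 3, Señorita 3 → level 4.

Trophic level 4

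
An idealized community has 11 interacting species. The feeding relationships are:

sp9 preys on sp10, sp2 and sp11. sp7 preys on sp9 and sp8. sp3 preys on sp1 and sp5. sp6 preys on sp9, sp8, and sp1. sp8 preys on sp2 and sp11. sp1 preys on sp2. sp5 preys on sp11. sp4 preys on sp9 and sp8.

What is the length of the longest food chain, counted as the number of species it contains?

3 species

One longest chain: sp11 → sp8 → sp7.
It has 3 species and 2 links.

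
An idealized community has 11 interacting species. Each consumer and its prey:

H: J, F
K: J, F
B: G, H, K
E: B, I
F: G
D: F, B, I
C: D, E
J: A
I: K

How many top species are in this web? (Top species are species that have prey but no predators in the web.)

1

Top species (has prey, but nothing eats it): C.
Count: 1.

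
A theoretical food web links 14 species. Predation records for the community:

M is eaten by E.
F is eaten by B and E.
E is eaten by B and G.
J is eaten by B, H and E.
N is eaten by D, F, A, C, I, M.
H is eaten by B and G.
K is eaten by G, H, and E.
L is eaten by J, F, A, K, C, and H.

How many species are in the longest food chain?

One longest chain: L → K → E → B.
It has 4 species and 3 links.

4 species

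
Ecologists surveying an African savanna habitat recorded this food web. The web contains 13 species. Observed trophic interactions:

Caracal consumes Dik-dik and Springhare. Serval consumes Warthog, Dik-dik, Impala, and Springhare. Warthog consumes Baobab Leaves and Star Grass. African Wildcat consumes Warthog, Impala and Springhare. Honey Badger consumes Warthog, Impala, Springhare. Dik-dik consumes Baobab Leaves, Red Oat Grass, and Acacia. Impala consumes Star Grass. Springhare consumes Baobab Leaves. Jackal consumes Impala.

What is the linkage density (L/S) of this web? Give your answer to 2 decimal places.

There are L = 20 links among S = 13 species.
L/S = 20/13 = 1.5385 ≈ 1.54.

L/S = 1.54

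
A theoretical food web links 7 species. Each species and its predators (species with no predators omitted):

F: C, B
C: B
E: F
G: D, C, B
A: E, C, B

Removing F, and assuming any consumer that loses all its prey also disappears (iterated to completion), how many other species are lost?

0

Remove F.
Every predator of it retains at least one other prey: C still has A, G; B still has A, G, C.
No consumer loses all prey, so no secondary extinctions occur.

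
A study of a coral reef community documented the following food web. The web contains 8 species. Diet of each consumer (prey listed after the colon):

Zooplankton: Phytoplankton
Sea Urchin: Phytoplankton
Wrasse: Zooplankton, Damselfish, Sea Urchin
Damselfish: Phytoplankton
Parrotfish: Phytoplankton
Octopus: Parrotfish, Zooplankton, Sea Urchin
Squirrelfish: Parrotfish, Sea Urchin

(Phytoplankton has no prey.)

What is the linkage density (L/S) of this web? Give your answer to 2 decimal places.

L/S = 1.50

There are L = 12 links among S = 8 species.
L/S = 12/8 = 1.5000 ≈ 1.50.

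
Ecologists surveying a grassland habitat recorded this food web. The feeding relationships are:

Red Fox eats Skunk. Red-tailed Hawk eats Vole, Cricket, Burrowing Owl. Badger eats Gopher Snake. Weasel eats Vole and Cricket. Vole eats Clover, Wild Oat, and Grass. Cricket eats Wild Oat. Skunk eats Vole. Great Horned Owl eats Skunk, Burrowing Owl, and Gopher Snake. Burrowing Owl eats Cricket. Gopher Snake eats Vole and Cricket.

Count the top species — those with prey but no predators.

5

Top species (has prey, but nothing eats it): Weasel, Red Fox, Badger, Great Horned Owl, Red-tailed Hawk.
Count: 5.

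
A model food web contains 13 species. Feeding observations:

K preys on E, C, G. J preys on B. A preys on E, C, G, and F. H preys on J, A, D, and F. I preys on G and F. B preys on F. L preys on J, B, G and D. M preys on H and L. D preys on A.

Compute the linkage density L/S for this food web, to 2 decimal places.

There are L = 22 links among S = 13 species.
L/S = 22/13 = 1.6923 ≈ 1.69.

L/S = 1.69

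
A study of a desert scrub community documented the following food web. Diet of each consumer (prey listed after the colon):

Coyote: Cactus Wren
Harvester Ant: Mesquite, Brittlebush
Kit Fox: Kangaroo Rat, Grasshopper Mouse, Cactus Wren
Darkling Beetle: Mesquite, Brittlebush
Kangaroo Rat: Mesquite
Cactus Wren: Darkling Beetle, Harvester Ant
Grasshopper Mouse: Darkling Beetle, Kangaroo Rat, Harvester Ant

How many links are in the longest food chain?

3 links

One longest chain: Mesquite → Darkling Beetle → Cactus Wren → Coyote.
It has 4 species and 3 links.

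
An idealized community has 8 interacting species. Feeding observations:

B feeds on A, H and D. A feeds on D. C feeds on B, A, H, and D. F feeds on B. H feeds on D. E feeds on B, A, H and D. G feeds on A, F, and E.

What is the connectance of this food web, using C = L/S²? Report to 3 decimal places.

C = 0.266

The web has S = 8 species and L = 17 feeding links.
C = L / S² = 17 / 64 = 0.2656 ≈ 0.266.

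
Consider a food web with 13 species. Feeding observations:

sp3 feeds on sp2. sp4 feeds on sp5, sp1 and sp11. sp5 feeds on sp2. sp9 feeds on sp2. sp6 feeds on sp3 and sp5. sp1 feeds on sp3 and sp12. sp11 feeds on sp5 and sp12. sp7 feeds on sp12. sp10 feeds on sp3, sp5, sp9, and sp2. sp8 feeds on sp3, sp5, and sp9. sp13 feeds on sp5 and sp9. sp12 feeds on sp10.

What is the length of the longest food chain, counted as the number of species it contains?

6 species

One longest chain: sp2 → sp9 → sp10 → sp12 → sp11 → sp4.
It has 6 species and 5 links.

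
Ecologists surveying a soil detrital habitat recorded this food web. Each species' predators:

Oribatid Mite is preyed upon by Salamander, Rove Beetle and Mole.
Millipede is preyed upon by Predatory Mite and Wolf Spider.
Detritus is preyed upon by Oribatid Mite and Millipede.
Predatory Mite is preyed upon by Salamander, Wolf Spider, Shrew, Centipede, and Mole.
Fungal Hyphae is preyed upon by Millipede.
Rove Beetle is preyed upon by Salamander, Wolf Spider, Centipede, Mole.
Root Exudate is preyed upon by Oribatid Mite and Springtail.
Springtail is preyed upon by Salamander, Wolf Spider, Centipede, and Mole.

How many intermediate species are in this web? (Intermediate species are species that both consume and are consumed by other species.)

5

Intermediate species (has both prey and predators): Millipede, Oribatid Mite, Springtail, Predatory Mite, Rove Beetle.
Count: 5.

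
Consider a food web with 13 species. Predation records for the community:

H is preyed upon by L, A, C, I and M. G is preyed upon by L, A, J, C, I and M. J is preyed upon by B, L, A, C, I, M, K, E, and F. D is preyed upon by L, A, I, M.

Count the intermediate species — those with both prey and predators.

Intermediate species (has both prey and predators): J.
Count: 1.

1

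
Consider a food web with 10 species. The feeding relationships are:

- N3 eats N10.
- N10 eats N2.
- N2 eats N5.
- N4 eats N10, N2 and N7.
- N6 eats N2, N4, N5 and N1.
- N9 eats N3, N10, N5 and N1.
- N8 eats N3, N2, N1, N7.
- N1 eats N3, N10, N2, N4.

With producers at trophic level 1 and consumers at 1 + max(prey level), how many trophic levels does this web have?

6

Producers (level 1): N7, N5.
N5 → N2 → N10 → N4 → N1 → N6 gives N6 level 6.
No species has a prey at level 6, so no species reaches level 7.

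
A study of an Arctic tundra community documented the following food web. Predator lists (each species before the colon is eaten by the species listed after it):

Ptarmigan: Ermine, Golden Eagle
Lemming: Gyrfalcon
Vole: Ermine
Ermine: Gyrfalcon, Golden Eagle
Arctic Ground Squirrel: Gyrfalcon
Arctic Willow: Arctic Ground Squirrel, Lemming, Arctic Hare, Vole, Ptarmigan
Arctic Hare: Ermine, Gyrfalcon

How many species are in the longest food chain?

4 species

One longest chain: Arctic Willow → Arctic Hare → Ermine → Gyrfalcon.
It has 4 species and 3 links.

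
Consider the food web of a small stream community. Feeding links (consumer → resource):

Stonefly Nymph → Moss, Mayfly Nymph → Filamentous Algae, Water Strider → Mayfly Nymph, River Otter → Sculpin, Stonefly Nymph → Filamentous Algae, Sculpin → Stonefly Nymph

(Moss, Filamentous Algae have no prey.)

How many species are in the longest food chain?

One longest chain: Moss → Stonefly Nymph → Sculpin → River Otter.
It has 4 species and 3 links.

4 species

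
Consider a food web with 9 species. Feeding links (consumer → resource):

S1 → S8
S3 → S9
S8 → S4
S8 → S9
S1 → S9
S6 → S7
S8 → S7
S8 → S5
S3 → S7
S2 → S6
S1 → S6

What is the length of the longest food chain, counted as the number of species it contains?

One longest chain: S4 → S8 → S1.
It has 3 species and 2 links.

3 species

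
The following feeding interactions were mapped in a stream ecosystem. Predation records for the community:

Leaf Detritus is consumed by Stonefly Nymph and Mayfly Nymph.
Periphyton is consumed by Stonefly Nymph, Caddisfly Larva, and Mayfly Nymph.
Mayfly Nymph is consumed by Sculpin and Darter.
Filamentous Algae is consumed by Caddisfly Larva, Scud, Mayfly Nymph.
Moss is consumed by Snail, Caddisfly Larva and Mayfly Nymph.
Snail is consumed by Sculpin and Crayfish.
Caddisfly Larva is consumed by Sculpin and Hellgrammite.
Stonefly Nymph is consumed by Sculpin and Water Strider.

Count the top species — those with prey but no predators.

6

Top species (has prey, but nothing eats it): Scud, Water Strider, Darter, Sculpin, Crayfish, Hellgrammite.
Count: 6.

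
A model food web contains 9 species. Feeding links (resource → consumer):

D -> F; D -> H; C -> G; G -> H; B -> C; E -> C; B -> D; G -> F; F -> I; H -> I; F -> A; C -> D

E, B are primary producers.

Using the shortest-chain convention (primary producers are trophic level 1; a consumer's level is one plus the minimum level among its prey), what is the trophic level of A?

B is a producer → level 1.
D eats B → level 2.
F eats D → level 3.
A eats F → level 4.
No prey of A is below level 3, so 4 is the minimum.

Trophic level 4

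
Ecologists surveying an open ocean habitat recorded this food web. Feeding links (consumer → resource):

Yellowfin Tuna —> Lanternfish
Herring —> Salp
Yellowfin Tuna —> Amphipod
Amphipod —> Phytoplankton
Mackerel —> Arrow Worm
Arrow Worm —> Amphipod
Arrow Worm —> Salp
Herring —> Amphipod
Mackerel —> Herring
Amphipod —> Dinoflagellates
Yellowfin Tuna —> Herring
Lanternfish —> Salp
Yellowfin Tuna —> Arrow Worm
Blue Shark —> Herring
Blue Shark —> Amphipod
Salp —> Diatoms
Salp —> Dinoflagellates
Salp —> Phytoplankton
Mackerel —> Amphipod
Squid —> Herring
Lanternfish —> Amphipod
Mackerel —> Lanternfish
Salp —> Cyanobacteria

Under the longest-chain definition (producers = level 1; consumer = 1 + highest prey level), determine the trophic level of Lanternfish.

Dinoflagellates is a producer → level 1.
Amphipod eats Dinoflagellates (level 1); other prey at levels: Phytoplankton 1 → level 2.
Lanternfish eats Amphipod (level 2); other prey at levels: Salp 2 → level 3.

Trophic level 3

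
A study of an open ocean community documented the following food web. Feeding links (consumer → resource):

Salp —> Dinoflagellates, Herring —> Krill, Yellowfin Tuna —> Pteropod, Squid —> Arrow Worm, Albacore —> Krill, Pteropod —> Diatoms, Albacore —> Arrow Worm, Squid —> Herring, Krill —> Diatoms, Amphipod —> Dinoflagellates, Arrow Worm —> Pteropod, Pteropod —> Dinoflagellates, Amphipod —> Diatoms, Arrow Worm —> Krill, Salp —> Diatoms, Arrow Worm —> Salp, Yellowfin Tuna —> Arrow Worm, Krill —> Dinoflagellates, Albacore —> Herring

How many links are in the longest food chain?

3 links

One longest chain: Diatoms → Krill → Herring → Squid.
It has 4 species and 3 links.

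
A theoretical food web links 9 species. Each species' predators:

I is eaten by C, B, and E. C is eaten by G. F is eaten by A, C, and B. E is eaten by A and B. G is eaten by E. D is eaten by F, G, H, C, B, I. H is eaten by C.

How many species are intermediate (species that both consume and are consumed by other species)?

Intermediate species (has both prey and predators): I, F, H, C, G, E.
Count: 6.

6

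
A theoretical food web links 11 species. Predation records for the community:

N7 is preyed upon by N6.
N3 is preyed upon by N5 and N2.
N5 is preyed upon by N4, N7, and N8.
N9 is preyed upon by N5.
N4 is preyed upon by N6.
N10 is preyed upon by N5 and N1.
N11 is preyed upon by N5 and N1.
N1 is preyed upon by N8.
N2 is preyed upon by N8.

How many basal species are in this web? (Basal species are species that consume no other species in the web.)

Basal species (no prey listed): N9, N3, N10, N11.
Count: 4.

4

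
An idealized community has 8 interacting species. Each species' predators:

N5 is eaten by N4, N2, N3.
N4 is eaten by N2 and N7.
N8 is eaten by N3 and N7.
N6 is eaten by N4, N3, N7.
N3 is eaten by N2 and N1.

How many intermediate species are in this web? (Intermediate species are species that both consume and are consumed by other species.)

2

Intermediate species (has both prey and predators): N3, N4.
Count: 2.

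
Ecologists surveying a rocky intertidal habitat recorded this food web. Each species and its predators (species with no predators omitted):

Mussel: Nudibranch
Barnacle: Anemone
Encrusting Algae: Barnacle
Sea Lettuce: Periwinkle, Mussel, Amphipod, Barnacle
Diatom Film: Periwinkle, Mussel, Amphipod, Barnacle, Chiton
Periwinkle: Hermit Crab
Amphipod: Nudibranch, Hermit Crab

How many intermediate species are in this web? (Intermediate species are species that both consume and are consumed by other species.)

Intermediate species (has both prey and predators): Periwinkle, Mussel, Amphipod, Barnacle.
Count: 4.

4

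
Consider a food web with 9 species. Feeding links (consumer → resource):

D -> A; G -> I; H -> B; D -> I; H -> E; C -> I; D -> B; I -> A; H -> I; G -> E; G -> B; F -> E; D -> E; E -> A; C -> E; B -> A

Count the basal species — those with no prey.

1

Basal species (no prey listed): A.
Count: 1.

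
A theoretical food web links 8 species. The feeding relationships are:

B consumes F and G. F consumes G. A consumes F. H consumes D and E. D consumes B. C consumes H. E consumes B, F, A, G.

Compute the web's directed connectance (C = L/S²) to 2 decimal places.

The web has S = 8 species and L = 12 feeding links.
C = L / S² = 12 / 64 = 0.1875 ≈ 0.19.

C = 0.19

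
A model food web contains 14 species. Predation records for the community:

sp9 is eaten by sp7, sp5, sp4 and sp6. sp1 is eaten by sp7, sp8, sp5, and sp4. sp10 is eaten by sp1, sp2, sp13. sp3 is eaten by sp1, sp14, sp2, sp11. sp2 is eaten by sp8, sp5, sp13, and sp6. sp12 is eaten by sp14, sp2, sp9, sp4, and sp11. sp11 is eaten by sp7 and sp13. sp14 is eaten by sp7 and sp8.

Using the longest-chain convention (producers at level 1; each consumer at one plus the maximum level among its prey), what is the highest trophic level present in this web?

3

Producers (level 1): sp12, sp10, sp3.
sp12 → sp2 → sp13 gives sp13 level 3.
No species has a prey at level 3, so no species reaches level 4.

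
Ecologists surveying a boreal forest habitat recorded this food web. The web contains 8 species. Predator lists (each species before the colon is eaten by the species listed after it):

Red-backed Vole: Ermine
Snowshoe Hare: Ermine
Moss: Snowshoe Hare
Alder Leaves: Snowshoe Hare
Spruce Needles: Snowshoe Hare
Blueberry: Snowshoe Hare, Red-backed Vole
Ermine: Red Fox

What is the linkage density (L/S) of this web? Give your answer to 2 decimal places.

L/S = 1.00

There are L = 8 links among S = 8 species.
L/S = 8/8 = 1.0000 ≈ 1.00.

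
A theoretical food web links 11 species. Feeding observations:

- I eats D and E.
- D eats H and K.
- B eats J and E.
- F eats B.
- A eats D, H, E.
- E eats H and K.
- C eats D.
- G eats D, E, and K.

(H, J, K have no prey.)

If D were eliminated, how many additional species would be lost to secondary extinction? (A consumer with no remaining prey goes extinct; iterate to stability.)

1

Remove D.
Round 1: C (all prey gone) → extinct.
No further losses. Total secondary extinctions: 1.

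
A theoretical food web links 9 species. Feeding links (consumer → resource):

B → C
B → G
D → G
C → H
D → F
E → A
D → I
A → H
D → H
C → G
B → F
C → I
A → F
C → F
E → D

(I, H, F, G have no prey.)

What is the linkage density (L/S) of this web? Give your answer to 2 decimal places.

There are L = 15 links among S = 9 species.
L/S = 15/9 = 1.6667 ≈ 1.67.

L/S = 1.67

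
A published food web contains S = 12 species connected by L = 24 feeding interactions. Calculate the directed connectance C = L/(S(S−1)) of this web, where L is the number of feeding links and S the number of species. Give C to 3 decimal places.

C = 0.182

The web has S = 12 species and L = 24 feeding links.
C = L / (S(S−1)) = 24 / 132 = 0.1818 ≈ 0.182.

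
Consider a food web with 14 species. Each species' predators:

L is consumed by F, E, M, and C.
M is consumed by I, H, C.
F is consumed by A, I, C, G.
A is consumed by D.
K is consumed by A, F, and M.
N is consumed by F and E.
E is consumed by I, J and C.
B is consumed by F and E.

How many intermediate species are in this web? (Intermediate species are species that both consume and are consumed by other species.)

4

Intermediate species (has both prey and predators): F, M, E, A.
Count: 4.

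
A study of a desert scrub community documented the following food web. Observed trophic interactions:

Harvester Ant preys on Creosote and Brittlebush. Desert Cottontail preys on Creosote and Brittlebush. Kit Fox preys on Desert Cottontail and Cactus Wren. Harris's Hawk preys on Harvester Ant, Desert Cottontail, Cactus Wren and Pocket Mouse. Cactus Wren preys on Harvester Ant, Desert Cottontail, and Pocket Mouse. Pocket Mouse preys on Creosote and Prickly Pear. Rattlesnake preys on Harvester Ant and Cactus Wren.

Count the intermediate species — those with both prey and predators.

Intermediate species (has both prey and predators): Harvester Ant, Desert Cottontail, Pocket Mouse, Cactus Wren.
Count: 4.

4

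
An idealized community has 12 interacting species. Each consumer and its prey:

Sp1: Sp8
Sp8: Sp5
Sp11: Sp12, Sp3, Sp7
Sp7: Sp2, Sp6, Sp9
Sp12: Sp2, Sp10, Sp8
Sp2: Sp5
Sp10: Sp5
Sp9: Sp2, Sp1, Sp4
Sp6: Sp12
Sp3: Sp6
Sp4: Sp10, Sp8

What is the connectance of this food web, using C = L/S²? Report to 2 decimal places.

The web has S = 12 species and L = 20 feeding links.
C = L / S² = 20 / 144 = 0.1389 ≈ 0.14.

C = 0.14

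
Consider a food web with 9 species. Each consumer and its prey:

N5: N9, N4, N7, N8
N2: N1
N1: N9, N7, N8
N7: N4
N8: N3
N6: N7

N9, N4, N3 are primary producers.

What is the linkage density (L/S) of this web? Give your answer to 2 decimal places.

There are L = 11 links among S = 9 species.
L/S = 11/9 = 1.2222 ≈ 1.22.

L/S = 1.22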